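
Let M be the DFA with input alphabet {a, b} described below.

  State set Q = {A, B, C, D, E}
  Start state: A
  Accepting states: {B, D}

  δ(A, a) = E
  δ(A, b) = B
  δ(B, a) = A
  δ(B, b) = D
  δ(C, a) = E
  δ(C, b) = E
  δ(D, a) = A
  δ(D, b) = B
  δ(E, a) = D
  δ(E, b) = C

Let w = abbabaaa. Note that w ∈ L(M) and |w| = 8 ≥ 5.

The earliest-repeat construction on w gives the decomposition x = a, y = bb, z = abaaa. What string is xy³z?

abbbbbbabaaa

xy^3z = a·bb·bb·bb·abaaa = abbbbbbabaaa.
Reading y = bb takes M from E back to E, so after x·y·y·y the machine is still in E, and z then leads to the accepting state D. Hence abbbbbbabaaa ∈ L(M).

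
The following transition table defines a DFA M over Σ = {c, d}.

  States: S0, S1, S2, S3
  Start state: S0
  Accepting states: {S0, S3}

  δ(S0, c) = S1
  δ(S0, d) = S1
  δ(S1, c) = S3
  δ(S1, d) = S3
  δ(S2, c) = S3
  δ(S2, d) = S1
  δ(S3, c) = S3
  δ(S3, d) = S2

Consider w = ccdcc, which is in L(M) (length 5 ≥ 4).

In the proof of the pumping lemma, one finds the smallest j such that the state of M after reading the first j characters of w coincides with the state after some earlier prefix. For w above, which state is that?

S3

Run of M on w = c c d c c:
  step 0: S0  (start)
  step 1: S1  (read c: S0→S1)
  step 2: S3  (read c: S1→S3)
  step 3: S2  (read d: S3→S2)
  step 4: S3  (read c: S2→S3)   ← first repeat (S3 seen earlier)
  step 5: S3  (read c: S3→S3)

The earliest repeat is at step j = 4: M is in S3, which it already visited at step i = 2.
Since M has 4 states, any run of length ≥ 4 visits 4+1 states, so by pigeonhole some state repeats within the first 4 steps — that repeat gives the pumpable loop.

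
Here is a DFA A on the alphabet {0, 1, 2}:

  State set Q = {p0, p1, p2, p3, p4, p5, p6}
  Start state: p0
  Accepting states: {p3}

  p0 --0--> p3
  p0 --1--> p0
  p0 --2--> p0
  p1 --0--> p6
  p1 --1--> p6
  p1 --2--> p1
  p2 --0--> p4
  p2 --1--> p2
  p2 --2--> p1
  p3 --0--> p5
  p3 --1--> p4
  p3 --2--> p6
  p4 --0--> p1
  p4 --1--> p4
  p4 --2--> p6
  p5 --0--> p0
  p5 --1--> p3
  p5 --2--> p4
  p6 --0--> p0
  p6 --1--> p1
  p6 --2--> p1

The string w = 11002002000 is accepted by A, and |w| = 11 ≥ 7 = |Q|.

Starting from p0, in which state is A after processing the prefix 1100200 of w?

p6

Run of A on the first 7 characters of w = 1 1 0 0 2 0 0:
  step 0: p0  (start)
  step 1: p0  (read 1: p0→p0)
  step 2: p0  (read 1: p0→p0)
  step 3: p3  (read 0: p0→p3)
  step 4: p5  (read 0: p3→p5)
  step 5: p4  (read 2: p5→p4)
  step 6: p1  (read 0: p4→p1)
  step 7: p6  (read 0: p1→p6)

After reading 7 characters, A is in state p6.
(This kind of state-tracing is the core of the pumping-lemma construction: with 7 states, pigeonhole forces a repeat within the first 7 steps.)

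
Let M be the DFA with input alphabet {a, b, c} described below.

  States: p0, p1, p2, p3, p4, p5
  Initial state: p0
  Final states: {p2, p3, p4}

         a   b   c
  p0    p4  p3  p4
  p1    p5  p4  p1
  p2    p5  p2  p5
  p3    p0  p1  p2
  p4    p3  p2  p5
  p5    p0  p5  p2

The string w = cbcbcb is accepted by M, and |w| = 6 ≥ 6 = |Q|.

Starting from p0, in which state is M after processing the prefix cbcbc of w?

Run of M on the first 5 characters of w = c b c b c:
  step 0: p0  (start)
  step 1: p4  (read c: p0→p4)
  step 2: p2  (read b: p4→p2)
  step 3: p5  (read c: p2→p5)
  step 4: p5  (read b: p5→p5)
  step 5: p2  (read c: p5→p2)

After reading 5 characters, M is in state p2.
(This kind of state-tracing is the core of the pumping-lemma construction: with 6 states, pigeonhole forces a repeat within the first 6 steps.)

p2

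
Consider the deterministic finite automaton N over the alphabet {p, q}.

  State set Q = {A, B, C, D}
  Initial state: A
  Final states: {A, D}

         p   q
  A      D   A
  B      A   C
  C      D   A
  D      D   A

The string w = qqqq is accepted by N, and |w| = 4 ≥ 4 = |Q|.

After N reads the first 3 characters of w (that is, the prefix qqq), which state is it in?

A

State sequence: A -q-> A -q-> A -q-> A

After reading 3 characters, N is in state A.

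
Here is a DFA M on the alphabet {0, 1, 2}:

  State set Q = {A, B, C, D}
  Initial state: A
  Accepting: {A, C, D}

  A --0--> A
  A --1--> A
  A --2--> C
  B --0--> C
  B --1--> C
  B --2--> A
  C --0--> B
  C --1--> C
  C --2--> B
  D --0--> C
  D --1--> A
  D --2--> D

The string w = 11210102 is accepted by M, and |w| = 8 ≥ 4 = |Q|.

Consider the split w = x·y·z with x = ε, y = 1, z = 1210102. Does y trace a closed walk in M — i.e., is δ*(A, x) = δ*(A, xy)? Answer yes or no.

Run of M on the first 1 characters of w = 1:
  step 0: A  (start)
  step 1: A  (read 1: A→A)

After x (step 0): A. After xy (step 1): A.
They match, so y = 1 drives M around a cycle from A back to itself; pumping y any number of times keeps M in A before reading z, and xyⁱz ∈ L(M) for every i ≥ 0.

yes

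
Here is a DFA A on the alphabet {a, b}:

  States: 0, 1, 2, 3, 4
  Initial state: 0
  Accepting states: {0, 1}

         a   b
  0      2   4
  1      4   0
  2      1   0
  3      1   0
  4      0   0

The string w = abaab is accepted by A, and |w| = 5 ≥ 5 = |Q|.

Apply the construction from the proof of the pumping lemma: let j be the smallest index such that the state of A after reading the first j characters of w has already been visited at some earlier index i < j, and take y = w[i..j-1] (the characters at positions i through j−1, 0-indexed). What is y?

Run of A on w = a b a a b:
  step 0: 0  (start)
  step 1: 2  (read a: 0→2)
  step 2: 0  (read b: 2→0)   ← first repeat (0 seen earlier)
  step 3: 2  (read a: 0→2)
  step 4: 1  (read a: 2→1)
  step 5: 0  (read b: 1→0)

So i = 0, j = 2, giving x = w[0:0] = ε, y = w[0:2] = ab, z = w[2:5] = aab.
Check: |xy| = 2 ≤ 5 and |y| = 2 ≥ 1. Reading y takes A from 0 back to 0, so every xyⁱz is accepted.
Pumping length from the standard proof: p = 5 (the number of states). The repeated state found above gives |xy| = j ≤ 5 and |y| = j − i ≥ 1.

ab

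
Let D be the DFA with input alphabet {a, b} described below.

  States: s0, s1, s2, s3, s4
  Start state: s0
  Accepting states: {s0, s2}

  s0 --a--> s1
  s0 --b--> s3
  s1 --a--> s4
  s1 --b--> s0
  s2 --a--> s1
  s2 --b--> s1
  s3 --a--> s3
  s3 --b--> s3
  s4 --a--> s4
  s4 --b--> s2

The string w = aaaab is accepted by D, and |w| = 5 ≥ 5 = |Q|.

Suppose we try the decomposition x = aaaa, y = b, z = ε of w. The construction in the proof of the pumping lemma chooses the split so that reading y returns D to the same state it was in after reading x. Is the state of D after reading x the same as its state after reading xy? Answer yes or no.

State sequence: s0 -a-> s1 -a-> s4 -a-> s4 -a-> s4 -b-> s2

After x (step 4): s4. After xy (step 5): s2.
They differ (s4 ≠ s2), so y is not a cycle from the state after x; this split is not the one the pumping-lemma construction produces, and pumping y need not keep the string in L(D).

no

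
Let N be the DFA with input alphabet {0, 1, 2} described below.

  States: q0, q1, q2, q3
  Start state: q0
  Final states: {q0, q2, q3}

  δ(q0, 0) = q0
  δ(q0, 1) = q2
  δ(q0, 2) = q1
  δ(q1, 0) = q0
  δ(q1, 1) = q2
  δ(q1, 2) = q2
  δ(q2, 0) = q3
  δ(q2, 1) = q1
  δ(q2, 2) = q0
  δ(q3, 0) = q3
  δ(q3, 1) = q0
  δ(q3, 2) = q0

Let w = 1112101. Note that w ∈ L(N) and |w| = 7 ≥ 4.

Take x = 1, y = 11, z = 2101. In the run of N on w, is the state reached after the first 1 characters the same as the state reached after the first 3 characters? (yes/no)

yes

Run of N on the first 3 characters of w = 1 1 1:
  step 0: q0  (start)
  step 1: q2  (read 1: q0→q2)
  step 2: q1  (read 1: q2→q1)
  step 3: q2  (read 1: q1→q2)

After x (step 1): q2. After xy (step 3): q2.
They match, so y = 11 drives N around a cycle from q2 back to itself; pumping y any number of times keeps N in q2 before reading z, and xyⁱz ∈ L(N) for every i ≥ 0.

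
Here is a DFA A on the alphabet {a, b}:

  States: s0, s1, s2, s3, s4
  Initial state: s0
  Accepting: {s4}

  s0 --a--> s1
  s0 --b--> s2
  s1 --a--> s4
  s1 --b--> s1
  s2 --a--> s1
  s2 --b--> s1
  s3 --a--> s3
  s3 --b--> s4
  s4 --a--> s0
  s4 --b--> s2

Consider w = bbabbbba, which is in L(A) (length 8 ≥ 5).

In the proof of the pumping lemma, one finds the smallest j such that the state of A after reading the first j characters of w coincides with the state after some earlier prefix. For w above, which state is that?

State sequence: s0 -b-> s2 -b-> s1 -a-> s4 -b-> s2 -b-> s1 -b-> s1 -b-> s1 -a-> s4
First repeat at step 4: s2 was already visited.

The earliest repeat is at step j = 4: A is in s2, which it already visited at step i = 1.
Since A has 5 states, any run of length ≥ 5 visits 5+1 states, so by pigeonhole some state repeats within the first 5 steps — that repeat gives the pumpable loop.

s2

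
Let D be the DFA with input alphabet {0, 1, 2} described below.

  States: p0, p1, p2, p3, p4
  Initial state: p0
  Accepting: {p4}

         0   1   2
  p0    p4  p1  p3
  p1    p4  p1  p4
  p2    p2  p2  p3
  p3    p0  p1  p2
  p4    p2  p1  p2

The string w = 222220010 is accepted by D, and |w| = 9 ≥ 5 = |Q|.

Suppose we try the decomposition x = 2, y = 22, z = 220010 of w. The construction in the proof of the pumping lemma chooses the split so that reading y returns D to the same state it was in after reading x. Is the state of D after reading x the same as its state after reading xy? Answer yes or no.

State sequence: p0 -2-> p3 -2-> p2 -2-> p3

After x (step 1): p3. After xy (step 3): p3.
They match, so y = 22 drives D around a cycle from p3 back to itself; pumping y any number of times keeps D in p3 before reading z, and xyⁱz ∈ L(D) for every i ≥ 0.

yes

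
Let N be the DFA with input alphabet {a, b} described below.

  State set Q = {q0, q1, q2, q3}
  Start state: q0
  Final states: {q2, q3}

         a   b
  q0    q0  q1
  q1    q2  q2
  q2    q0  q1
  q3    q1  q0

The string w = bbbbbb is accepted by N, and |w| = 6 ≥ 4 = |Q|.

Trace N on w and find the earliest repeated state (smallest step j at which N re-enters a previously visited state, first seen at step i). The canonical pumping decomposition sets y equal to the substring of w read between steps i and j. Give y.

bb

State sequence: q0 -b-> q1 -b-> q2 -b-> q1 -b-> q2 -b-> q1 -b-> q2
First repeat at step 3: q1 was already visited.

So i = 1, j = 3, giving x = w[0:1] = b, y = w[1:3] = bb, z = w[3:6] = bbb.
Check: |xy| = 3 ≤ 4 and |y| = 2 ≥ 1. Reading y takes N from q1 back to q1, so every xyⁱz is accepted.
With |Q| = 4, pigeonhole forces a state repeat no later than step 4; the substring read between the first and second visits to that state can be pumped.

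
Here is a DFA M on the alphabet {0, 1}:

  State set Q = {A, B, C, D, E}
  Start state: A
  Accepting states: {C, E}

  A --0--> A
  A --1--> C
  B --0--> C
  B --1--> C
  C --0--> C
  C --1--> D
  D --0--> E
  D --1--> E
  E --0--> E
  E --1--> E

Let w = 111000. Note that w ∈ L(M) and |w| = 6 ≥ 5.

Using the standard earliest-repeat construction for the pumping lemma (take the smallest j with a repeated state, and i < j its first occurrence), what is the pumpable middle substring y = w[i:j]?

0

Run of M on w = 1 1 1 0 0 0:
  step 0: A  (start)
  step 1: C  (read 1: A→C)
  step 2: D  (read 1: C→D)
  step 3: E  (read 1: D→E)
  step 4: E  (read 0: E→E)   ← first repeat (E seen earlier)
  step 5: E  (read 0: E→E)
  step 6: E  (read 0: E→E)

So i = 3, j = 4, giving x = w[0:3] = 111, y = w[3:4] = 0, z = w[4:6] = 00.
Check: |xy| = 4 ≤ 5 and |y| = 1 ≥ 1. Reading y takes M from E back to E, so every xyⁱz is accepted.
Since M has 5 states, any run of length ≥ 5 visits 5+1 states, so by pigeonhole some state repeats within the first 5 steps — that repeat gives the pumpable loop.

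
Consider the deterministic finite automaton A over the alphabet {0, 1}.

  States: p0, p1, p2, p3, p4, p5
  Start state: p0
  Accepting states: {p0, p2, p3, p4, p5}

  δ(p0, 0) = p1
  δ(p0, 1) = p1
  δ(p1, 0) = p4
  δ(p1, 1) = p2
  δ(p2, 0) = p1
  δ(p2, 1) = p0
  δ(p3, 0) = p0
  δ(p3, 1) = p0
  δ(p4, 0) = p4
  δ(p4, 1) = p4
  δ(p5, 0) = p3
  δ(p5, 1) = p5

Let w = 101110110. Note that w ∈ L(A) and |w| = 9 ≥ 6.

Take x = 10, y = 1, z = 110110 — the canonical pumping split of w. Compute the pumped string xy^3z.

xy^3z = 10·1·1·1·110110 = 10111110110.
Reading y = 1 takes A from p4 back to p4, so after x·y·y·y the machine is still in p4, and z then leads to the accepting state p4. Hence 10111110110 ∈ L(A).

10111110110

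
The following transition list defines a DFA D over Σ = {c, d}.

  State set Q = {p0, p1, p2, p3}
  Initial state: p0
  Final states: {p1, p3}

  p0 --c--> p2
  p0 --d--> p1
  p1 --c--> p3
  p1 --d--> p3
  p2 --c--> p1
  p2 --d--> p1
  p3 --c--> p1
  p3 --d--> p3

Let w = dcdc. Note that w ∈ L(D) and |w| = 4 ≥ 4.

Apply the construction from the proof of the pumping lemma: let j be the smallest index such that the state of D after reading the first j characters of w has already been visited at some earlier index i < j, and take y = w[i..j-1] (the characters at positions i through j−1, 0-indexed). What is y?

Run of D on w = d c d c:
  step 0: p0  (start)
  step 1: p1  (read d: p0→p1)
  step 2: p3  (read c: p1→p3)
  step 3: p3  (read d: p3→p3)   ← first repeat (p3 seen earlier)
  step 4: p1  (read c: p3→p1)

So i = 2, j = 3, giving x = w[0:2] = dc, y = w[2:3] = d, z = w[3:4] = c.
Check: |xy| = 3 ≤ 4 and |y| = 1 ≥ 1. Reading y takes D from p3 back to p3, so every xyⁱz is accepted.

d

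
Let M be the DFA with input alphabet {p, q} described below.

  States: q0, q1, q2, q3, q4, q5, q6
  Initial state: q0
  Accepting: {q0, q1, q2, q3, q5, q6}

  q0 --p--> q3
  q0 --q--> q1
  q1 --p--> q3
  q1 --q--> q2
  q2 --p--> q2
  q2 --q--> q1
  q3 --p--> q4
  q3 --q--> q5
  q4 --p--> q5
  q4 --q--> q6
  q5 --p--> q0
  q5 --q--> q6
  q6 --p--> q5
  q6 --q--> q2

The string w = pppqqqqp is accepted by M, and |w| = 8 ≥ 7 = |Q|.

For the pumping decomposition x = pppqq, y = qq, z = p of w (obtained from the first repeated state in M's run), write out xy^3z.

xy^3z = pppqq·qq·qq·qq·p = pppqqqqqqqqp.
Reading y = qq takes M from q2 back to q2, so after x·y·y·y the machine is still in q2, and z then leads to the accepting state q2. Hence pppqqqqqqqqp ∈ L(M).

pppqqqqqqqqp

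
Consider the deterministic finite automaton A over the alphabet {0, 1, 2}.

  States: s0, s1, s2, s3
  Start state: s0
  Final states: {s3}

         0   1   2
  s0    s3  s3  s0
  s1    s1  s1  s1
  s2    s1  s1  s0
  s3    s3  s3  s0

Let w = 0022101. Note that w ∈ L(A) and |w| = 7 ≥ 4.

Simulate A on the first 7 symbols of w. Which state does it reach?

s3

Run of A on the first 7 characters of w = 0 0 2 2 1 0 1:
  step 0: s0  (start)
  step 1: s3  (read 0: s0→s3)
  step 2: s3  (read 0: s3→s3)
  step 3: s0  (read 2: s3→s0)
  step 4: s0  (read 2: s0→s0)
  step 5: s3  (read 1: s0→s3)
  step 6: s3  (read 0: s3→s3)
  step 7: s3  (read 1: s3→s3)

After reading 7 characters, A is in state s3.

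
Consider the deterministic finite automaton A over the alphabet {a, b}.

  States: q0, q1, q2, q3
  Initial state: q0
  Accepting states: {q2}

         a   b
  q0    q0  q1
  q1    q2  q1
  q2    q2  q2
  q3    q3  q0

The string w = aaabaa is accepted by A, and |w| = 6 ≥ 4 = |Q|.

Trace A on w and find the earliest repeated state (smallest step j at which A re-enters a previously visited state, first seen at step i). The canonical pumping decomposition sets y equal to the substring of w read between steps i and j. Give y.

Run of A on w = a a a b a a:
  step 0: q0  (start)
  step 1: q0  (read a: q0→q0)   ← first repeat (q0 seen earlier)
  step 2: q0  (read a: q0→q0)
  step 3: q0  (read a: q0→q0)
  step 4: q1  (read b: q0→q1)
  step 5: q2  (read a: q1→q2)
  step 6: q2  (read a: q2→q2)

So i = 0, j = 1, giving x = w[0:0] = ε, y = w[0:1] = a, z = w[1:6] = aabaa.
Check: |xy| = 1 ≤ 4 and |y| = 1 ≥ 1. Reading y takes A from q0 back to q0, so every xyⁱz is accepted.

a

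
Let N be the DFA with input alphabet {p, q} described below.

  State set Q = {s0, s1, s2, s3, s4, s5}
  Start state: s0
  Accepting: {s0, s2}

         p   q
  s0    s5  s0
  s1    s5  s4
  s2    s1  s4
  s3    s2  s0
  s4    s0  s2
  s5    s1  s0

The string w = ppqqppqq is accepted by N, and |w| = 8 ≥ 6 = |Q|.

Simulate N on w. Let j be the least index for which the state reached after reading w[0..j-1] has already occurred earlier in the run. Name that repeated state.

State sequence: s0 -p-> s5 -p-> s1 -q-> s4 -q-> s2 -p-> s1 -p-> s5 -q-> s0 -q-> s0
First repeat at step 5: s1 was already visited.

The earliest repeat is at step j = 5: N is in s1, which it already visited at step i = 2.
Pumping length from the standard proof: p = 6 (the number of states). The repeated state found above gives |xy| = j ≤ 6 and |y| = j − i ≥ 1.

s1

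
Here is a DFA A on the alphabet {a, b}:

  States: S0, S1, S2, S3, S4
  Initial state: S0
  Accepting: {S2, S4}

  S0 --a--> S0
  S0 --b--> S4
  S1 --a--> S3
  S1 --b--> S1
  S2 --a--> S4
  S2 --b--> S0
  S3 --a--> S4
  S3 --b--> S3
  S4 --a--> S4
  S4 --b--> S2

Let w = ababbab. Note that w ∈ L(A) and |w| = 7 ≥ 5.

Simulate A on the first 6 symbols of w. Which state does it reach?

State sequence: S0 -a-> S0 -b-> S4 -a-> S4 -b-> S2 -b-> S0 -a-> S0

After reading 6 characters, A is in state S0.
(This kind of state-tracing is the core of the pumping-lemma construction: with 5 states, pigeonhole forces a repeat within the first 5 steps.)

S0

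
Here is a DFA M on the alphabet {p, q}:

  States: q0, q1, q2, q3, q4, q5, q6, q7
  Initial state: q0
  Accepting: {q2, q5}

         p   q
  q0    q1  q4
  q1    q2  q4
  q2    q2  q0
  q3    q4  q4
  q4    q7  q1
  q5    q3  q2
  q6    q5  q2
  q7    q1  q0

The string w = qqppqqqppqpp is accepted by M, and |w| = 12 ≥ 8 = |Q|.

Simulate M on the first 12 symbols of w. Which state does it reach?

Run of M on the first 12 characters of w = q q p p q q q p p q p p:
  step 0: q0  (start)
  step 1: q4  (read q: q0→q4)
  step 2: q1  (read q: q4→q1)
  step 3: q2  (read p: q1→q2)
  step 4: q2  (read p: q2→q2)
  step 5: q0  (read q: q2→q0)
  step 6: q4  (read q: q0→q4)
  step 7: q1  (read q: q4→q1)
  step 8: q2  (read p: q1→q2)
  step 9: q2  (read p: q2→q2)
  step 10: q0  (read q: q2→q0)
  step 11: q1  (read p: q0→q1)
  step 12: q2  (read p: q1→q2)

After reading 12 characters, M is in state q2.

q2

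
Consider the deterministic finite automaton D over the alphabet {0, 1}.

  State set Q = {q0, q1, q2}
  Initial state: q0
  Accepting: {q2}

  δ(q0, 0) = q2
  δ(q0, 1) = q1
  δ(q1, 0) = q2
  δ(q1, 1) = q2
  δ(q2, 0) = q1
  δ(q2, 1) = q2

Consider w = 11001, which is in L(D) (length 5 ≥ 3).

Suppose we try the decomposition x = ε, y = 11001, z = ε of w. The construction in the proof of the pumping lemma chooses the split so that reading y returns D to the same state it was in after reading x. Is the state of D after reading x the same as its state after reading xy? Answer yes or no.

Run of D on the first 5 characters of w = 1 1 0 0 1:
  step 0: q0  (start)
  step 1: q1  (read 1: q0→q1)
  step 2: q2  (read 1: q1→q2)
  step 3: q1  (read 0: q2→q1)
  step 4: q2  (read 0: q1→q2)
  step 5: q2  (read 1: q2→q2)

After x (step 0): q0. After xy (step 5): q2.
They differ (q0 ≠ q2), so y is not a cycle from the state after x; this split is not the one the pumping-lemma construction produces, and pumping y need not keep the string in L(D).

no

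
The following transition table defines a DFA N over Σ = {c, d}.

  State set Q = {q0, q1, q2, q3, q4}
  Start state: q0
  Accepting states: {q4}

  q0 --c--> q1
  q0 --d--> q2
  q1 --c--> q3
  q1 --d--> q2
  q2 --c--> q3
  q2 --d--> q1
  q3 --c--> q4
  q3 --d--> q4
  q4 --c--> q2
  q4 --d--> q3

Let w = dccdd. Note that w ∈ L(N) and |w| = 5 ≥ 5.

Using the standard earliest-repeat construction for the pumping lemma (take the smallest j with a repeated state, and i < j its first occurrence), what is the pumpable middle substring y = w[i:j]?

cd

State sequence: q0 -d-> q2 -c-> q3 -c-> q4 -d-> q3 -d-> q4
First repeat at step 4: q3 was already visited.

So i = 2, j = 4, giving x = w[0:2] = dc, y = w[2:4] = cd, z = w[4:5] = d.
Check: |xy| = 4 ≤ 5 and |y| = 2 ≥ 1. Reading y takes N from q3 back to q3, so every xyⁱz is accepted.
Pumping length from the standard proof: p = 5 (the number of states). The repeated state found above gives |xy| = j ≤ 5 and |y| = j − i ≥ 1.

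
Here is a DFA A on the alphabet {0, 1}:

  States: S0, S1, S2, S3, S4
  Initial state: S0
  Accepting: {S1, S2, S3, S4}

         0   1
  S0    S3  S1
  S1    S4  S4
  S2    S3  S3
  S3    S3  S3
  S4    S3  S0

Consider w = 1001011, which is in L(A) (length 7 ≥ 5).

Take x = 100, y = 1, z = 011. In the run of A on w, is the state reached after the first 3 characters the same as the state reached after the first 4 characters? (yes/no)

yes

Run of A on the first 4 characters of w = 1 0 0 1:
  step 0: S0  (start)
  step 1: S1  (read 1: S0→S1)
  step 2: S4  (read 0: S1→S4)
  step 3: S3  (read 0: S4→S3)
  step 4: S3  (read 1: S3→S3)

After x (step 3): S3. After xy (step 4): S3.
They match, so y = 1 drives A around a cycle from S3 back to itself; pumping y any number of times keeps A in S3 before reading z, and xyⁱz ∈ L(A) for every i ≥ 0.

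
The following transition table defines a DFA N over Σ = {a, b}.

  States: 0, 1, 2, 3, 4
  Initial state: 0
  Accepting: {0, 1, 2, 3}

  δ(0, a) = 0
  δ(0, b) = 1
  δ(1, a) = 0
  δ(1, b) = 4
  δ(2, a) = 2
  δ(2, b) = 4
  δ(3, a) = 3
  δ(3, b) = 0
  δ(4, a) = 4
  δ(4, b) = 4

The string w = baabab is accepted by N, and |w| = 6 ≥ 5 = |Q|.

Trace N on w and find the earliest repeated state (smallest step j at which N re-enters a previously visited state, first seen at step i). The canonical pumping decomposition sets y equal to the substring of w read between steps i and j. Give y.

ba

State sequence: 0 -b-> 1 -a-> 0 -a-> 0 -b-> 1 -a-> 0 -b-> 1
First repeat at step 2: 0 was already visited.

So i = 0, j = 2, giving x = w[0:0] = ε, y = w[0:2] = ba, z = w[2:6] = abab.
Check: |xy| = 2 ≤ 5 and |y| = 2 ≥ 1. Reading y takes N from 0 back to 0, so every xyⁱz is accepted.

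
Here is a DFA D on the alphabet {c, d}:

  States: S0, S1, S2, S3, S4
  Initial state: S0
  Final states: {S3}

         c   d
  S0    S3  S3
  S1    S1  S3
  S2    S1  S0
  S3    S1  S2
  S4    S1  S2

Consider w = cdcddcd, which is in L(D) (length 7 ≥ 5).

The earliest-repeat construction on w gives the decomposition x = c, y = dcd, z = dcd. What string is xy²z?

xy^2z = c·dcd·dcd·dcd = cdcddcddcd.
Reading y = dcd takes D from S3 back to S3, so after x·y·y the machine is still in S3, and z then leads to the accepting state S3. Hence cdcddcddcd ∈ L(D).

cdcddcddcd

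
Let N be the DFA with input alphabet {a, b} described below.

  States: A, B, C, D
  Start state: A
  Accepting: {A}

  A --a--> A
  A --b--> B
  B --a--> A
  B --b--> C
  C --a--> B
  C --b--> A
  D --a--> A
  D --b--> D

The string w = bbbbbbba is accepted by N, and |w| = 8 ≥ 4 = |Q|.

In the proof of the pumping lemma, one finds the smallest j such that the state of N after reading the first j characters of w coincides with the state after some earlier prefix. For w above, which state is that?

A

Run of N on w = b b b b b b b a:
  step 0: A  (start)
  step 1: B  (read b: A→B)
  step 2: C  (read b: B→C)
  step 3: A  (read b: C→A)   ← first repeat (A seen earlier)
  step 4: B  (read b: A→B)
  step 5: C  (read b: B→C)
  step 6: A  (read b: C→A)
  step 7: B  (read b: A→B)
  step 8: A  (read a: B→A)

The earliest repeat is at step j = 3: N is in A, which it already visited at step i = 0.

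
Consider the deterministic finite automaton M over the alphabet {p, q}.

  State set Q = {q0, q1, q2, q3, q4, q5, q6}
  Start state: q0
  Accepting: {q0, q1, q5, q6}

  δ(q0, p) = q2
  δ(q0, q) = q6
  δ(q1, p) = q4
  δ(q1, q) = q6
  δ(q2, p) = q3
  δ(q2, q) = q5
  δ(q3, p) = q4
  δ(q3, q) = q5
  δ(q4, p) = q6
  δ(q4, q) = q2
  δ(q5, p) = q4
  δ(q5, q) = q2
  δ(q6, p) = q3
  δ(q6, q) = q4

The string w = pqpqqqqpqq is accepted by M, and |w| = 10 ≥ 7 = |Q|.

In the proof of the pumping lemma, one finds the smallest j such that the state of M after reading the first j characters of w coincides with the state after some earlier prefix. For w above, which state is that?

State sequence: q0 -p-> q2 -q-> q5 -p-> q4 -q-> q2 -q-> q5 -q-> q2 -q-> q5 -p-> q4 -q-> q2 -q-> q5
First repeat at step 4: q2 was already visited.

The earliest repeat is at step j = 4: M is in q2, which it already visited at step i = 1.

q2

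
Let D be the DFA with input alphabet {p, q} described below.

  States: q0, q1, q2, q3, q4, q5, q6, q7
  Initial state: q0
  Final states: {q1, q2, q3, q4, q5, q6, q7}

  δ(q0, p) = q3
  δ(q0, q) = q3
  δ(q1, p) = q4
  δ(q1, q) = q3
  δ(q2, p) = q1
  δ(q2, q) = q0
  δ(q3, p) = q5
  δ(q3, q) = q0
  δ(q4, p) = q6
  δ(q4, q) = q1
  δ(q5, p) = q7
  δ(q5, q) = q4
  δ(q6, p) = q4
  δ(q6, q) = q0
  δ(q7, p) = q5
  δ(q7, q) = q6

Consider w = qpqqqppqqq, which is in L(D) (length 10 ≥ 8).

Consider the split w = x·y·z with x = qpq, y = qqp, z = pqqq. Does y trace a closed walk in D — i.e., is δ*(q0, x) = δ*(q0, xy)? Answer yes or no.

no

State sequence: q0 -q-> q3 -p-> q5 -q-> q4 -q-> q1 -q-> q3 -p-> q5

After x (step 3): q4. After xy (step 6): q5.
They differ (q4 ≠ q5), so y is not a cycle from the state after x; this split is not the one the pumping-lemma construction produces, and pumping y need not keep the string in L(D).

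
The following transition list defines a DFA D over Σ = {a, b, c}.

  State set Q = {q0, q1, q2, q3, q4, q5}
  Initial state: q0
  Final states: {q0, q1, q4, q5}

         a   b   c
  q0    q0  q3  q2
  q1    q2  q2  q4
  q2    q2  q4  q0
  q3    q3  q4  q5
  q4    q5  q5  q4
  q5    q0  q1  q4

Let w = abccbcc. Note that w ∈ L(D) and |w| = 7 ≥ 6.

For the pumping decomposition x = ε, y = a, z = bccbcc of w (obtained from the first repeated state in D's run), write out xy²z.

xy^2z = ε·a·a·bccbcc = aabccbcc.
Reading y = a takes D from q0 back to q0, so after x·y·y the machine is still in q0, and z then leads to the accepting state q4. Hence aabccbcc ∈ L(D).

aabccbcc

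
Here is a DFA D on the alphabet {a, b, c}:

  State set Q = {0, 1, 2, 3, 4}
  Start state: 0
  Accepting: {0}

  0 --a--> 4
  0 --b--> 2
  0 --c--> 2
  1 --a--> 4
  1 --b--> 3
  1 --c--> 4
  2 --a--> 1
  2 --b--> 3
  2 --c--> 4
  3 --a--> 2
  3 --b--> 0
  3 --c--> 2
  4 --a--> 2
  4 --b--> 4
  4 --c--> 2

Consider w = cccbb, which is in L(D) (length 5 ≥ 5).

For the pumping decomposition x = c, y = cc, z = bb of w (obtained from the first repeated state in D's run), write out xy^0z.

xy⁰z = xz = c·bb = cbb.
Reading y = cc takes D from 2 back to 2, so after x the machine is still in 2, and z then leads to the accepting state 0. Hence cbb ∈ L(D).

cbb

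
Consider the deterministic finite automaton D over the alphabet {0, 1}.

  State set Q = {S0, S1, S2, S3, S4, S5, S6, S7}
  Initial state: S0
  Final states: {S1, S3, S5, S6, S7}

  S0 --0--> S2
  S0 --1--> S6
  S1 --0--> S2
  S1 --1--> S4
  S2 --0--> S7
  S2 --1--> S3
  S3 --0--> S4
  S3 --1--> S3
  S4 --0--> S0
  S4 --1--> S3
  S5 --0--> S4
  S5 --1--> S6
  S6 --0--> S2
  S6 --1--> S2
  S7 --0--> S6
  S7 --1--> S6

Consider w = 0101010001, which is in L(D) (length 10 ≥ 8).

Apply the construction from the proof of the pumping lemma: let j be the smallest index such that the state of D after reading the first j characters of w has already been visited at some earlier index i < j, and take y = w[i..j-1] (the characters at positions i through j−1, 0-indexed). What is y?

01

Run of D on w = 0 1 0 1 0 1 0 0 0 1:
  step 0: S0  (start)
  step 1: S2  (read 0: S0→S2)
  step 2: S3  (read 1: S2→S3)
  step 3: S4  (read 0: S3→S4)
  step 4: S3  (read 1: S4→S3)   ← first repeat (S3 seen earlier)
  step 5: S4  (read 0: S3→S4)
  step 6: S3  (read 1: S4→S3)
  step 7: S4  (read 0: S3→S4)
  step 8: S0  (read 0: S4→S0)
  step 9: S2  (read 0: S0→S2)
  step 10: S3  (read 1: S2→S3)

So i = 2, j = 4, giving x = w[0:2] = 01, y = w[2:4] = 01, z = w[4:10] = 010001.
Check: |xy| = 4 ≤ 8 and |y| = 2 ≥ 1. Reading y takes D from S3 back to S3, so every xyⁱz is accepted.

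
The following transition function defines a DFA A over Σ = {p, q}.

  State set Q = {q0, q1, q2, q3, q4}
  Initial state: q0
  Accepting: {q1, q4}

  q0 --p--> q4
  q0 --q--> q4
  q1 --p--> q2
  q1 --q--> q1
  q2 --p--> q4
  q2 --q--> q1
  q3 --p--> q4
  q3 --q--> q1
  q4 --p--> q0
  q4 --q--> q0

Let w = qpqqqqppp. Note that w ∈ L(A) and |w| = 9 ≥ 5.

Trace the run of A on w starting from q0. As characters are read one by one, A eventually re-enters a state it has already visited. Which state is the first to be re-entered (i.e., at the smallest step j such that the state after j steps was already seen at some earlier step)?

Run of A on w = q p q q q q p p p:
  step 0: q0  (start)
  step 1: q4  (read q: q0→q4)
  step 2: q0  (read p: q4→q0)   ← first repeat (q0 seen earlier)
  step 3: q4  (read q: q0→q4)
  step 4: q0  (read q: q4→q0)
  step 5: q4  (read q: q0→q4)
  step 6: q0  (read q: q4→q0)
  step 7: q4  (read p: q0→q4)
  step 8: q0  (read p: q4→q0)
  step 9: q4  (read p: q0→q4)

The earliest repeat is at step j = 2: A is in q0, which it already visited at step i = 0.
The DFA has 5 states, so the proof of the pumping lemma guarantees a repeated state among the first 5+1 visited; the segment between the two visits is the pumpable y.

q0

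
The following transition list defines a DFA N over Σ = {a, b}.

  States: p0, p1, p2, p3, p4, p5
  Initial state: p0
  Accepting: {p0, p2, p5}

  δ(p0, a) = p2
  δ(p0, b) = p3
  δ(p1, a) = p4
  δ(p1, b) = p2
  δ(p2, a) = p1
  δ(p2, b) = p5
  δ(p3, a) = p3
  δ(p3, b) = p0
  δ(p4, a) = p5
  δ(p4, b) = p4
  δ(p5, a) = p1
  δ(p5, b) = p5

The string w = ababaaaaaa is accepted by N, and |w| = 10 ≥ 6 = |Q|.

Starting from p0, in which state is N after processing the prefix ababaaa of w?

p5

Run of N on the first 7 characters of w = a b a b a a a:
  step 0: p0  (start)
  step 1: p2  (read a: p0→p2)
  step 2: p5  (read b: p2→p5)
  step 3: p1  (read a: p5→p1)
  step 4: p2  (read b: p1→p2)
  step 5: p1  (read a: p2→p1)
  step 6: p4  (read a: p1→p4)
  step 7: p5  (read a: p4→p5)

After reading 7 characters, N is in state p5.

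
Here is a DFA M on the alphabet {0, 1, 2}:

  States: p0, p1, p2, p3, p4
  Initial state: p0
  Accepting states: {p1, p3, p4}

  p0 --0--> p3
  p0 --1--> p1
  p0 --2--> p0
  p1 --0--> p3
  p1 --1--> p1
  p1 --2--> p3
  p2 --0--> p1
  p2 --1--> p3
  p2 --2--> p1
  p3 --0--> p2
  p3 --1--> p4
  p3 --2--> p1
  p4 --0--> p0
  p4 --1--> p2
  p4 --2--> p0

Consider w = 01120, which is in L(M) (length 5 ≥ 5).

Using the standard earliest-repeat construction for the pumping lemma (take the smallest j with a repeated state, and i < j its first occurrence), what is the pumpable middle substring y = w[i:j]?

State sequence: p0 -0-> p3 -1-> p4 -1-> p2 -2-> p1 -0-> p3
First repeat at step 5: p3 was already visited.

So i = 1, j = 5, giving x = w[0:1] = 0, y = w[1:5] = 1120, z = w[5:5] = ε.
Check: |xy| = 5 ≤ 5 and |y| = 4 ≥ 1. Reading y takes M from p3 back to p3, so every xyⁱz is accepted.

1120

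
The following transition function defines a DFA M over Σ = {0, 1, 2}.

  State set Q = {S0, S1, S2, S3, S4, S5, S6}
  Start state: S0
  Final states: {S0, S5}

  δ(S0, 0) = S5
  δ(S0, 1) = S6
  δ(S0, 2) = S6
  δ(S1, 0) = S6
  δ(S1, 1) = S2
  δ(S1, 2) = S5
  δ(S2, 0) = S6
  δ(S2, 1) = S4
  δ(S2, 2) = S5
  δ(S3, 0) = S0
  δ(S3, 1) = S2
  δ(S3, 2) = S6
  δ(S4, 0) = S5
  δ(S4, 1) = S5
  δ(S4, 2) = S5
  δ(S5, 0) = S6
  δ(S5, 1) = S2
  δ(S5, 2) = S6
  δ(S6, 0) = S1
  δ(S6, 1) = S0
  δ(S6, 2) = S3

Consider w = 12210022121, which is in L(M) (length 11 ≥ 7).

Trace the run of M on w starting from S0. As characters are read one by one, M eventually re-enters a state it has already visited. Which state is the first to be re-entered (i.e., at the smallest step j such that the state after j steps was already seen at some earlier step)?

S6

State sequence: S0 -1-> S6 -2-> S3 -2-> S6 -1-> S0 -0-> S5 -0-> S6 -2-> S3 -2-> S6 -1-> S0 -2-> S6 -1-> S0
First repeat at step 3: S6 was already visited.

The earliest repeat is at step j = 3: M is in S6, which it already visited at step i = 1.
Since M has 7 states, any run of length ≥ 7 visits 7+1 states, so by pigeonhole some state repeats within the first 7 steps — that repeat gives the pumpable loop.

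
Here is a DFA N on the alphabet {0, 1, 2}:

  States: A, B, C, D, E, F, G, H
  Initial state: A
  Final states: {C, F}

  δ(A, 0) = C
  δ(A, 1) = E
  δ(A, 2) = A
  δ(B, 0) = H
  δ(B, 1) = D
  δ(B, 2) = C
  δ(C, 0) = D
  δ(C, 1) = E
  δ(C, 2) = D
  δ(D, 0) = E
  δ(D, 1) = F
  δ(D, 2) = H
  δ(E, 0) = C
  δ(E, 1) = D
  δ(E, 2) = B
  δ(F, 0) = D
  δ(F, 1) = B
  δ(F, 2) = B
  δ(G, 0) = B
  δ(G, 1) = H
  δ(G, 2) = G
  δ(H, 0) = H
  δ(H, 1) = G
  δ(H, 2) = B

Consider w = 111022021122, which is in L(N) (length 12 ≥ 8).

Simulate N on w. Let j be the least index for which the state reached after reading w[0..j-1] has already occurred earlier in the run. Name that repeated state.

Run of N on w = 1 1 1 0 2 2 0 2 1 1 2 2:
  step 0: A  (start)
  step 1: E  (read 1: A→E)
  step 2: D  (read 1: E→D)
  step 3: F  (read 1: D→F)
  step 4: D  (read 0: F→D)   ← first repeat (D seen earlier)
  step 5: H  (read 2: D→H)
  step 6: B  (read 2: H→B)
  step 7: H  (read 0: B→H)
  step 8: B  (read 2: H→B)
  step 9: D  (read 1: B→D)
  step 10: F  (read 1: D→F)
  step 11: B  (read 2: F→B)
  step 12: C  (read 2: B→C)

The earliest repeat is at step j = 4: N is in D, which it already visited at step i = 2.

D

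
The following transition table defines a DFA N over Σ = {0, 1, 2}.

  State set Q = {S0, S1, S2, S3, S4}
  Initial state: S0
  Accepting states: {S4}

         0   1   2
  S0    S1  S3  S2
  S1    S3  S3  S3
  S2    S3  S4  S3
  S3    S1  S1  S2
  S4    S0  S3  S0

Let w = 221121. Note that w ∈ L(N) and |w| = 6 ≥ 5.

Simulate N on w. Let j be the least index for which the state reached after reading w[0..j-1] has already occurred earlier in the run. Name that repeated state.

S3

Run of N on w = 2 2 1 1 2 1:
  step 0: S0  (start)
  step 1: S2  (read 2: S0→S2)
  step 2: S3  (read 2: S2→S3)
  step 3: S1  (read 1: S3→S1)
  step 4: S3  (read 1: S1→S3)   ← first repeat (S3 seen earlier)
  step 5: S2  (read 2: S3→S2)
  step 6: S4  (read 1: S2→S4)

The earliest repeat is at step j = 4: N is in S3, which it already visited at step i = 2.
With |Q| = 5, pigeonhole forces a state repeat no later than step 5; the substring read between the first and second visits to that state can be pumped.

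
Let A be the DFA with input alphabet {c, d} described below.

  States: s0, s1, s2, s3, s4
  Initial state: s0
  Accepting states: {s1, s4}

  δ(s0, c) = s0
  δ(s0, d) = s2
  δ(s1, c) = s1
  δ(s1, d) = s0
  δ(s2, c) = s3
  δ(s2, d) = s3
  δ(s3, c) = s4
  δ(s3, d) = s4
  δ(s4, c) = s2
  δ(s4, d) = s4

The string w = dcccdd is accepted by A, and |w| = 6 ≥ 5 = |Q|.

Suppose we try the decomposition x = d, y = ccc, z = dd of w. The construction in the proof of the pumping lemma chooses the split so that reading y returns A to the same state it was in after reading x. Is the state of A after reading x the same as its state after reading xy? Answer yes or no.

Run of A on the first 4 characters of w = d c c c:
  step 0: s0  (start)
  step 1: s2  (read d: s0→s2)
  step 2: s3  (read c: s2→s3)
  step 3: s4  (read c: s3→s4)
  step 4: s2  (read c: s4→s2)

After x (step 1): s2. After xy (step 4): s2.
They match, so y = ccc drives A around a cycle from s2 back to itself; pumping y any number of times keeps A in s2 before reading z, and xyⁱz ∈ L(A) for every i ≥ 0.

yes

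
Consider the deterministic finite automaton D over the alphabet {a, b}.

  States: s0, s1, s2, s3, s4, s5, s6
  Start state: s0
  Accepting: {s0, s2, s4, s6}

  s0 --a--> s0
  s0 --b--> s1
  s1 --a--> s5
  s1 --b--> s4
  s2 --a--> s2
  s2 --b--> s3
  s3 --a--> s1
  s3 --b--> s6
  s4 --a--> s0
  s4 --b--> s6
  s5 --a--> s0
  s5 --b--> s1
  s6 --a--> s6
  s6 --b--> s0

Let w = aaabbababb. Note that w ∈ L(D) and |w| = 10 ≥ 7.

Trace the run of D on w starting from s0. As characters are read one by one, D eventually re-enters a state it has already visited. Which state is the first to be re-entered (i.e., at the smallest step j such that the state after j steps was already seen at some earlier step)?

s0

Run of D on w = a a a b b a b a b b:
  step 0: s0  (start)
  step 1: s0  (read a: s0→s0)   ← first repeat (s0 seen earlier)
  step 2: s0  (read a: s0→s0)
  step 3: s0  (read a: s0→s0)
  step 4: s1  (read b: s0→s1)
  step 5: s4  (read b: s1→s4)
  step 6: s0  (read a: s4→s0)
  step 7: s1  (read b: s0→s1)
  step 8: s5  (read a: s1→s5)
  step 9: s1  (read b: s5→s1)
  step 10: s4  (read b: s1→s4)

The earliest repeat is at step j = 1: D is in s0, which it already visited at step i = 0.
The DFA has 7 states, so the proof of the pumping lemma guarantees a repeated state among the first 7+1 visited; the segment between the two visits is the pumpable y.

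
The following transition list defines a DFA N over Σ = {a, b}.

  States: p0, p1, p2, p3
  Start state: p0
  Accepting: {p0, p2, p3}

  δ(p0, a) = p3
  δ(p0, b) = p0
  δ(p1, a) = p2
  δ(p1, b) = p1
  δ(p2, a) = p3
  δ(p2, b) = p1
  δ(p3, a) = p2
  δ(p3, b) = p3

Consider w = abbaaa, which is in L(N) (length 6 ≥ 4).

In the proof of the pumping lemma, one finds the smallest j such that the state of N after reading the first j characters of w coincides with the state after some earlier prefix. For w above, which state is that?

p3

Run of N on w = a b b a a a:
  step 0: p0  (start)
  step 1: p3  (read a: p0→p3)
  step 2: p3  (read b: p3→p3)   ← first repeat (p3 seen earlier)
  step 3: p3  (read b: p3→p3)
  step 4: p2  (read a: p3→p2)
  step 5: p3  (read a: p2→p3)
  step 6: p2  (read a: p3→p2)

The earliest repeat is at step j = 2: N is in p3, which it already visited at step i = 1.
With |Q| = 4, pigeonhole forces a state repeat no later than step 4; the substring read between the first and second visits to that state can be pumped.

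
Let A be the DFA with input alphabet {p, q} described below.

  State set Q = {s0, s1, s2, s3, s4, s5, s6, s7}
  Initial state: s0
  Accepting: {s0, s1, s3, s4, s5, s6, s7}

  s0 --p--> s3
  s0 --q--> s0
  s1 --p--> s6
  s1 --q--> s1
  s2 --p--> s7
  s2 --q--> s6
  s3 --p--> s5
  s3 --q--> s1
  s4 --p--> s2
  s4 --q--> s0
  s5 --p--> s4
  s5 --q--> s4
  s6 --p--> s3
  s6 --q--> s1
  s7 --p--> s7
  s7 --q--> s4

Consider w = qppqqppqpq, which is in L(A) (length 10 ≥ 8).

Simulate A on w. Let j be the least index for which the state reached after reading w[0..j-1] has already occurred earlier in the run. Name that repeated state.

s0

Run of A on w = q p p q q p p q p q:
  step 0: s0  (start)
  step 1: s0  (read q: s0→s0)   ← first repeat (s0 seen earlier)
  step 2: s3  (read p: s0→s3)
  step 3: s5  (read p: s3→s5)
  step 4: s4  (read q: s5→s4)
  step 5: s0  (read q: s4→s0)
  step 6: s3  (read p: s0→s3)
  step 7: s5  (read p: s3→s5)
  step 8: s4  (read q: s5→s4)
  step 9: s2  (read p: s4→s2)
  step 10: s6  (read q: s2→s6)

The earliest repeat is at step j = 1: A is in s0, which it already visited at step i = 0.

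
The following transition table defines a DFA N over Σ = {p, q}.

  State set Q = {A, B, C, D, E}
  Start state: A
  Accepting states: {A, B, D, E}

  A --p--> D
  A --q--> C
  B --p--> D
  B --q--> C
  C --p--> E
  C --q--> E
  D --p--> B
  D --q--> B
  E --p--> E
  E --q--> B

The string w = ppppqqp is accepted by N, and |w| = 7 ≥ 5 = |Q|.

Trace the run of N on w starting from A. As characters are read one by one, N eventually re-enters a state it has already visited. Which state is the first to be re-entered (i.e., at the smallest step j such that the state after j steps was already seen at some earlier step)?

D

Run of N on w = p p p p q q p:
  step 0: A  (start)
  step 1: D  (read p: A→D)
  step 2: B  (read p: D→B)
  step 3: D  (read p: B→D)   ← first repeat (D seen earlier)
  step 4: B  (read p: D→B)
  step 5: C  (read q: B→C)
  step 6: E  (read q: C→E)
  step 7: E  (read p: E→E)

The earliest repeat is at step j = 3: N is in D, which it already visited at step i = 1.
Since N has 5 states, any run of length ≥ 5 visits 5+1 states, so by pigeonhole some state repeats within the first 5 steps — that repeat gives the pumpable loop.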